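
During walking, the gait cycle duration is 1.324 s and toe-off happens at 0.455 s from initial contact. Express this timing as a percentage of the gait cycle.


pct = (event_time / cycle_time) * 100
pct = (0.455 / 1.324) * 100
ratio = 0.3437
pct = 34.3656


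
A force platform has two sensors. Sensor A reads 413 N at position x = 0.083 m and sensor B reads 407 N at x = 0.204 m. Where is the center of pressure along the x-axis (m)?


COP_x = (F1*x1 + F2*x2) / (F1 + F2)
COP_x = (413*0.083 + 407*0.204) / (413 + 407)
Numerator = 117.3070
Denominator = 820
COP_x = 0.1431


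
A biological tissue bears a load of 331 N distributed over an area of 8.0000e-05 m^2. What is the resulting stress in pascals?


stress = F / A
stress = 331 / 8.0000e-05
stress = 4.1375e+06


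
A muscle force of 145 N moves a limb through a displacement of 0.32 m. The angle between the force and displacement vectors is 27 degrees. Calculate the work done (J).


W = F * d * cos(theta)
theta = 27 deg = 0.4712 rad
cos(theta) = 0.8910
W = 145 * 0.32 * 0.8910
W = 41.3427


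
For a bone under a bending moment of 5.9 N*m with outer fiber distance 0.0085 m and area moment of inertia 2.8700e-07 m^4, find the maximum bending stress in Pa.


sigma = M * c / I
sigma = 5.9 * 0.0085 / 2.8700e-07
M * c = 0.0502
sigma = 174738.6760


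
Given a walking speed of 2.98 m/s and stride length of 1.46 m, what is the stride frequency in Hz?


f = v / stride_length
f = 2.98 / 1.46
f = 2.0411


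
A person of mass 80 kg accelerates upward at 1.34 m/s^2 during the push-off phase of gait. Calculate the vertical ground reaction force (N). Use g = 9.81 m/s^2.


GRF = m * (g + a)
GRF = 80 * (9.81 + 1.34)
GRF = 80 * 11.1500
GRF = 892.0000


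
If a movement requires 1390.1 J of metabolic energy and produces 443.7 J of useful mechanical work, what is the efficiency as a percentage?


eta = (W_mech / E_meta) * 100
eta = (443.7 / 1390.1) * 100
ratio = 0.3192
eta = 31.9186


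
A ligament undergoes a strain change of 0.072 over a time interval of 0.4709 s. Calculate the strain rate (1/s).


strain_rate = delta_strain / delta_t
strain_rate = 0.072 / 0.4709
strain_rate = 0.1529


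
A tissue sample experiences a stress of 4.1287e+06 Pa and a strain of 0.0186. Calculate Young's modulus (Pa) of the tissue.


E = stress / strain
E = 4.1287e+06 / 0.0186
E = 2.2197e+08


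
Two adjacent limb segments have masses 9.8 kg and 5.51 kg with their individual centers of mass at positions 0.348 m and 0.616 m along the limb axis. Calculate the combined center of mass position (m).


COM = (m1*x1 + m2*x2) / (m1 + m2)
COM = (9.8*0.348 + 5.51*0.616) / (9.8 + 5.51)
Numerator = 6.8046
Denominator = 15.3100
COM = 0.4445


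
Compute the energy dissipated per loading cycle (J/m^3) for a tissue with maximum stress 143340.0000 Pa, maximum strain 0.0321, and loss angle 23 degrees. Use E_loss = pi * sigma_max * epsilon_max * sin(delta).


E_loss = pi * sigma_max * epsilon_max * sin(delta)
delta = 23 deg = 0.4014 rad
sin(delta) = 0.3907
E_loss = pi * 143340.0000 * 0.0321 * 0.3907
E_loss = 5648.0732


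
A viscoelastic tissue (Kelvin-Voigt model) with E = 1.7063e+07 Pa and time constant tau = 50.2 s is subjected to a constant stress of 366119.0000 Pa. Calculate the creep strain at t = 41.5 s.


epsilon(t) = (sigma/E) * (1 - exp(-t/tau))
sigma/E = 366119.0000 / 1.7063e+07 = 0.0215
exp(-t/tau) = exp(-41.5 / 50.2) = 0.4375
epsilon = 0.0215 * (1 - 0.4375)
epsilon = 0.0121


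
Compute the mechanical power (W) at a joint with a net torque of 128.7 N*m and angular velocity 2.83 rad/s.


P = M * omega
P = 128.7 * 2.83
P = 364.2210


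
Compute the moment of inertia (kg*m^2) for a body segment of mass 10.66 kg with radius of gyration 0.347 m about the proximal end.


I = m * k^2
I = 10.66 * 0.347^2
k^2 = 0.1204
I = 1.2836


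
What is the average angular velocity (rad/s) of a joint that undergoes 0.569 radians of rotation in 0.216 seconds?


omega = delta_theta / delta_t
omega = 0.569 / 0.216
omega = 2.6343


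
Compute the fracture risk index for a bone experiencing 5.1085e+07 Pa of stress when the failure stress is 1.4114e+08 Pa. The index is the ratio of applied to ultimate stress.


FRI = applied / ultimate
FRI = 5.1085e+07 / 1.4114e+08
FRI = 0.3619


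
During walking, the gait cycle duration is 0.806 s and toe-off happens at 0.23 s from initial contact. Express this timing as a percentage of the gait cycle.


pct = (event_time / cycle_time) * 100
pct = (0.23 / 0.806) * 100
ratio = 0.2854
pct = 28.5360


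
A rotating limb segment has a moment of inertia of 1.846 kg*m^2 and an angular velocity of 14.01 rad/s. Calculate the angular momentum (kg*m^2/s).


L = I * omega
L = 1.846 * 14.01
L = 25.8625


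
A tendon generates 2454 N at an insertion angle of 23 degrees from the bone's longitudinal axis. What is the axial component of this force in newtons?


F_eff = F_tendon * cos(theta)
theta = 23 deg = 0.4014 rad
cos(theta) = 0.9205
F_eff = 2454 * 0.9205
F_eff = 2258.9189


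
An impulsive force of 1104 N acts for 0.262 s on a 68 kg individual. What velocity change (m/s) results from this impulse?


J = F * dt = 1104 * 0.262 = 289.2480 N*s
delta_v = J / m
delta_v = 289.2480 / 68
delta_v = 4.2536


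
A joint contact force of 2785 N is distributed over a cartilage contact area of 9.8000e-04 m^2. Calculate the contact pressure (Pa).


P = F / A
P = 2785 / 9.8000e-04
P = 2.8418e+06


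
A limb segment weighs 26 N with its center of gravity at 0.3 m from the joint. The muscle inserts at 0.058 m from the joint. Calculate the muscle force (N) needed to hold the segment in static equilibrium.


F_muscle = W * d_load / d_muscle
F_muscle = 26 * 0.3 / 0.058
Numerator = 7.8000
F_muscle = 134.4828


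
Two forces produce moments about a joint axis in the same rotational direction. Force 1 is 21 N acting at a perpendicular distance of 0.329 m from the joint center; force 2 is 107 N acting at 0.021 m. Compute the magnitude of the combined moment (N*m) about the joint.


M = F1 * d1 + F2 * d2
M = 21 * 0.329 + 107 * 0.021
M = 6.9090 + 2.2470
M = 9.1560


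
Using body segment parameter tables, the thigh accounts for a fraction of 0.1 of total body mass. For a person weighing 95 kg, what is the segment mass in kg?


m_segment = body_mass * fraction
m_segment = 95 * 0.1
m_segment = 9.5000


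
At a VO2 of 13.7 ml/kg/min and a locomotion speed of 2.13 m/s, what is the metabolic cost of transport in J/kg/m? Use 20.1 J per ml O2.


Power per kg = VO2 * 20.1 / 60
Power per kg = 13.7 * 20.1 / 60 = 4.5895 W/kg
Cost = power_per_kg / speed
Cost = 4.5895 / 2.13
Cost = 2.1547


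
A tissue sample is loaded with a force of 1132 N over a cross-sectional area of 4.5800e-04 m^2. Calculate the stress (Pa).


stress = F / A
stress = 1132 / 4.5800e-04
stress = 2.4716e+06


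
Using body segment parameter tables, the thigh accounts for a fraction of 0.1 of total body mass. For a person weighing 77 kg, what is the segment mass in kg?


m_segment = body_mass * fraction
m_segment = 77 * 0.1
m_segment = 7.7000


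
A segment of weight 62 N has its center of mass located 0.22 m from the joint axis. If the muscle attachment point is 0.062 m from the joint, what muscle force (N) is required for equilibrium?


F_muscle = W * d_load / d_muscle
F_muscle = 62 * 0.22 / 0.062
Numerator = 13.6400
F_muscle = 220.0000


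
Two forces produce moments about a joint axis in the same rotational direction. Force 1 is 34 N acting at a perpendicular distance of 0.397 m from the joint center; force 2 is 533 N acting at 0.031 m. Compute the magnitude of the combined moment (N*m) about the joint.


M = F1 * d1 + F2 * d2
M = 34 * 0.397 + 533 * 0.031
M = 13.4980 + 16.5230
M = 30.0210


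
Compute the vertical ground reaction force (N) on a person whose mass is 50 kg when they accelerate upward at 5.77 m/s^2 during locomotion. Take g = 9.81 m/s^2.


GRF = m * (g + a)
GRF = 50 * (9.81 + 5.77)
GRF = 50 * 15.5800
GRF = 779.0000


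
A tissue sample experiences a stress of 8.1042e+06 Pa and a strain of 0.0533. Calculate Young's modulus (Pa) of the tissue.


E = stress / strain
E = 8.1042e+06 / 0.0533
E = 1.5205e+08


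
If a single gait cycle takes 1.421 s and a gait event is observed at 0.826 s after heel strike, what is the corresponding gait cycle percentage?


pct = (event_time / cycle_time) * 100
pct = (0.826 / 1.421) * 100
ratio = 0.5813
pct = 58.1281


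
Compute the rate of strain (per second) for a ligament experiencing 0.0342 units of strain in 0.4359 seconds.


strain_rate = delta_strain / delta_t
strain_rate = 0.0342 / 0.4359
strain_rate = 0.0785


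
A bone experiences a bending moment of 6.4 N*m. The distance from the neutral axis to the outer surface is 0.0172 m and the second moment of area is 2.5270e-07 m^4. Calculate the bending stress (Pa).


sigma = M * c / I
sigma = 6.4 * 0.0172 / 2.5270e-07
M * c = 0.1101
sigma = 435615.3542


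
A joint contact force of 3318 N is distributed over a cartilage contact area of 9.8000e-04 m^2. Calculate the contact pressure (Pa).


P = F / A
P = 3318 / 9.8000e-04
P = 3.3857e+06


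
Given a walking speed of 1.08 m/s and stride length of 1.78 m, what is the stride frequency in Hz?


f = v / stride_length
f = 1.08 / 1.78
f = 0.6067


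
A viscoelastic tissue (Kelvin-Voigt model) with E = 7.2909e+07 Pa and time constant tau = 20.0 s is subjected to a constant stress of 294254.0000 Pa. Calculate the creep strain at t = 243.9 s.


epsilon(t) = (sigma/E) * (1 - exp(-t/tau))
sigma/E = 294254.0000 / 7.2909e+07 = 0.0040
exp(-t/tau) = exp(-243.9 / 20.0) = 5.0557e-06
epsilon = 0.0040 * (1 - 5.0557e-06)
epsilon = 0.0040


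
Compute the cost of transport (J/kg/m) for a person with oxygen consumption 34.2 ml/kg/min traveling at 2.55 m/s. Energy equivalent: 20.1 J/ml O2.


Power per kg = VO2 * 20.1 / 60
Power per kg = 34.2 * 20.1 / 60 = 11.4570 W/kg
Cost = power_per_kg / speed
Cost = 11.4570 / 2.55
Cost = 4.4929


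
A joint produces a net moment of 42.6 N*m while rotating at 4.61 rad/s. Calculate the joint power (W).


P = M * omega
P = 42.6 * 4.61
P = 196.3860


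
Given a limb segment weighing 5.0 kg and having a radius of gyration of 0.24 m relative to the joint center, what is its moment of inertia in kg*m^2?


I = m * k^2
I = 5.0 * 0.24^2
k^2 = 0.0576
I = 0.2880


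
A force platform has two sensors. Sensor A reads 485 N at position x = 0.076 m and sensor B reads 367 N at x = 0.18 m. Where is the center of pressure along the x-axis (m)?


COP_x = (F1*x1 + F2*x2) / (F1 + F2)
COP_x = (485*0.076 + 367*0.18) / (485 + 367)
Numerator = 102.9200
Denominator = 852
COP_x = 0.1208


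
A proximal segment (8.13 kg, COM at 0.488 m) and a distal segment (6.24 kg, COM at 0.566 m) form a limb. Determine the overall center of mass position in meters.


COM = (m1*x1 + m2*x2) / (m1 + m2)
COM = (8.13*0.488 + 6.24*0.566) / (8.13 + 6.24)
Numerator = 7.4993
Denominator = 14.3700
COM = 0.5219


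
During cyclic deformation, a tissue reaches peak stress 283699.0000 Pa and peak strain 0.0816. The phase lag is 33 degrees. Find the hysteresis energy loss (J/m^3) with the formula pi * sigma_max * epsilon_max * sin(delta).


E_loss = pi * sigma_max * epsilon_max * sin(delta)
delta = 33 deg = 0.5760 rad
sin(delta) = 0.5446
E_loss = pi * 283699.0000 * 0.0816 * 0.5446
E_loss = 39610.1604


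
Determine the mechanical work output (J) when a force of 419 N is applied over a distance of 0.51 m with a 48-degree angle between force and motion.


W = F * d * cos(theta)
theta = 48 deg = 0.8378 rad
cos(theta) = 0.6691
W = 419 * 0.51 * 0.6691
W = 142.9865


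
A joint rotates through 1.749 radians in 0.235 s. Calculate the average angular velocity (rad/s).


omega = delta_theta / delta_t
omega = 1.749 / 0.235
omega = 7.4426


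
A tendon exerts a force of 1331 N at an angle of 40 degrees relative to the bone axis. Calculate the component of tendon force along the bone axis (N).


F_eff = F_tendon * cos(theta)
theta = 40 deg = 0.6981 rad
cos(theta) = 0.7660
F_eff = 1331 * 0.7660
F_eff = 1019.6052


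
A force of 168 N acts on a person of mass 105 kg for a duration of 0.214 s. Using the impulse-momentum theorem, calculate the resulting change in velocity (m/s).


J = F * dt = 168 * 0.214 = 35.9520 N*s
delta_v = J / m
delta_v = 35.9520 / 105
delta_v = 0.3424


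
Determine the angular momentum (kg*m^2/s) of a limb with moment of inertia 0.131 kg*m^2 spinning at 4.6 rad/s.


L = I * omega
L = 0.131 * 4.6
L = 0.6026


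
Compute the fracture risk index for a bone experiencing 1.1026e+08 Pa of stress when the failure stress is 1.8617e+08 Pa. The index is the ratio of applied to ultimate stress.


FRI = applied / ultimate
FRI = 1.1026e+08 / 1.8617e+08
FRI = 0.5923


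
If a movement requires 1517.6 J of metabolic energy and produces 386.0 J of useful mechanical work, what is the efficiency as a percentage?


eta = (W_mech / E_meta) * 100
eta = (386.0 / 1517.6) * 100
ratio = 0.2543
eta = 25.4349


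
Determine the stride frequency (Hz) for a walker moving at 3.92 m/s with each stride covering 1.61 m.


f = v / stride_length
f = 3.92 / 1.61
f = 2.4348


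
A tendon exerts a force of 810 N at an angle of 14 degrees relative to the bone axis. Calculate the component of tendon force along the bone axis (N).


F_eff = F_tendon * cos(theta)
theta = 14 deg = 0.2443 rad
cos(theta) = 0.9703
F_eff = 810 * 0.9703
F_eff = 785.9395


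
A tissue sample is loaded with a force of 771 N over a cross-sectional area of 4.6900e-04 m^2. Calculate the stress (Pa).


stress = F / A
stress = 771 / 4.6900e-04
stress = 1.6439e+06


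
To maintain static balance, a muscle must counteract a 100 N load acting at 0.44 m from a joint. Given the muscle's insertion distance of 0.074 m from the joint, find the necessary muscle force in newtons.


F_muscle = W * d_load / d_muscle
F_muscle = 100 * 0.44 / 0.074
Numerator = 44.0000
F_muscle = 594.5946


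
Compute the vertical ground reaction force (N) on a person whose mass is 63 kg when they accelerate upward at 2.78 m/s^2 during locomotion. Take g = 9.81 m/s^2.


GRF = m * (g + a)
GRF = 63 * (9.81 + 2.78)
GRF = 63 * 12.5900
GRF = 793.1700


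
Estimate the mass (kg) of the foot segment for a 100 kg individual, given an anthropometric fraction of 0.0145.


m_segment = body_mass * fraction
m_segment = 100 * 0.0145
m_segment = 1.4500


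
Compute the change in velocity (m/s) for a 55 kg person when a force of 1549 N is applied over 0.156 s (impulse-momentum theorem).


J = F * dt = 1549 * 0.156 = 241.6440 N*s
delta_v = J / m
delta_v = 241.6440 / 55
delta_v = 4.3935


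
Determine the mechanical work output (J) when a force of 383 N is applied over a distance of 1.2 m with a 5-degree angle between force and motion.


W = F * d * cos(theta)
theta = 5 deg = 0.0873 rad
cos(theta) = 0.9962
W = 383 * 1.2 * 0.9962
W = 457.8511


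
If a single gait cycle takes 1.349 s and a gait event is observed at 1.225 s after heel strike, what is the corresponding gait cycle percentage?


pct = (event_time / cycle_time) * 100
pct = (1.225 / 1.349) * 100
ratio = 0.9081
pct = 90.8080


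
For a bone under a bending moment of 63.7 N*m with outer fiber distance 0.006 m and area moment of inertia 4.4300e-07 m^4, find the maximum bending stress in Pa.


sigma = M * c / I
sigma = 63.7 * 0.006 / 4.4300e-07
M * c = 0.3822
sigma = 862753.9503


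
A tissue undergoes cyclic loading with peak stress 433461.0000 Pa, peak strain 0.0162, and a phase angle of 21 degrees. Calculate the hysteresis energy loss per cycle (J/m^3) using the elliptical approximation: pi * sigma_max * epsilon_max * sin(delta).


E_loss = pi * sigma_max * epsilon_max * sin(delta)
delta = 21 deg = 0.3665 rad
sin(delta) = 0.3584
E_loss = pi * 433461.0000 * 0.0162 * 0.3584
E_loss = 7905.7682


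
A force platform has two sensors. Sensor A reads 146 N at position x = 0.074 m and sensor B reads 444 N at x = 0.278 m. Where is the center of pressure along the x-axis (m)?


COP_x = (F1*x1 + F2*x2) / (F1 + F2)
COP_x = (146*0.074 + 444*0.278) / (146 + 444)
Numerator = 134.2360
Denominator = 590
COP_x = 0.2275


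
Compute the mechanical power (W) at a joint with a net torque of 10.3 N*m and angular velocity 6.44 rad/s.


P = M * omega
P = 10.3 * 6.44
P = 66.3320


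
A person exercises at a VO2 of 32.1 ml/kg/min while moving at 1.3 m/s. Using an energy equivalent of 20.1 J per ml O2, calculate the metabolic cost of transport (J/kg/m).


Power per kg = VO2 * 20.1 / 60
Power per kg = 32.1 * 20.1 / 60 = 10.7535 W/kg
Cost = power_per_kg / speed
Cost = 10.7535 / 1.3
Cost = 8.2719


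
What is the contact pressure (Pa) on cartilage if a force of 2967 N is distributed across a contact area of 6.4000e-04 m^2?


P = F / A
P = 2967 / 6.4000e-04
P = 4.6359e+06


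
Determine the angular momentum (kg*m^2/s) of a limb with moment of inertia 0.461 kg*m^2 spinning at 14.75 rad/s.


L = I * omega
L = 0.461 * 14.75
L = 6.7998


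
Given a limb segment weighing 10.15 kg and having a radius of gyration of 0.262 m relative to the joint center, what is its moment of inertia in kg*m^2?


I = m * k^2
I = 10.15 * 0.262^2
k^2 = 0.0686
I = 0.6967


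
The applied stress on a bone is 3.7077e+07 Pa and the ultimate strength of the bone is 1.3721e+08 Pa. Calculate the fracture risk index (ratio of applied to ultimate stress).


FRI = applied / ultimate
FRI = 3.7077e+07 / 1.3721e+08
FRI = 0.2702


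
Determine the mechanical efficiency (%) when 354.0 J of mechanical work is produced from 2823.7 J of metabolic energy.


eta = (W_mech / E_meta) * 100
eta = (354.0 / 2823.7) * 100
ratio = 0.1254
eta = 12.5367


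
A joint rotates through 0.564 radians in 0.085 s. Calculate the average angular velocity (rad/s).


omega = delta_theta / delta_t
omega = 0.564 / 0.085
omega = 6.6353


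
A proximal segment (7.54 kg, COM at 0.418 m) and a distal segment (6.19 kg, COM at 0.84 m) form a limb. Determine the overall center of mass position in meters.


COM = (m1*x1 + m2*x2) / (m1 + m2)
COM = (7.54*0.418 + 6.19*0.84) / (7.54 + 6.19)
Numerator = 8.3513
Denominator = 13.7300
COM = 0.6083


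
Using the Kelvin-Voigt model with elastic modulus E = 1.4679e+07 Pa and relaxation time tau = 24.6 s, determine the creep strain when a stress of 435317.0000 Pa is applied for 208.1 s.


epsilon(t) = (sigma/E) * (1 - exp(-t/tau))
sigma/E = 435317.0000 / 1.4679e+07 = 0.0297
exp(-t/tau) = exp(-208.1 / 24.6) = 2.1191e-04
epsilon = 0.0297 * (1 - 2.1191e-04)
epsilon = 0.0296


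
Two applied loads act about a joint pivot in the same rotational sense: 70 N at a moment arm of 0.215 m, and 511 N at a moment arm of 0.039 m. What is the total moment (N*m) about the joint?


M = F1 * d1 + F2 * d2
M = 70 * 0.215 + 511 * 0.039
M = 15.0500 + 19.9290
M = 34.9790


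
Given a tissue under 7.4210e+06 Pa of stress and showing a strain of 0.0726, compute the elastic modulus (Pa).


E = stress / strain
E = 7.4210e+06 / 0.0726
E = 1.0222e+08


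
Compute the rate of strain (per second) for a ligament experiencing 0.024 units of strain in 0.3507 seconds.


strain_rate = delta_strain / delta_t
strain_rate = 0.024 / 0.3507
strain_rate = 0.0684


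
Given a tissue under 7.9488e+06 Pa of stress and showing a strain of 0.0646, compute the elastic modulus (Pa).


E = stress / strain
E = 7.9488e+06 / 0.0646
E = 1.2305e+08


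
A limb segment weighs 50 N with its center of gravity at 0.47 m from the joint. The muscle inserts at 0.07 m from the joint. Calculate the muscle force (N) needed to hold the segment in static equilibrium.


F_muscle = W * d_load / d_muscle
F_muscle = 50 * 0.47 / 0.07
Numerator = 23.5000
F_muscle = 335.7143


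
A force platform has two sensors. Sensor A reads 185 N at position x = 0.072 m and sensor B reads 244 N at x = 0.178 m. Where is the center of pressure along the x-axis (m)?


COP_x = (F1*x1 + F2*x2) / (F1 + F2)
COP_x = (185*0.072 + 244*0.178) / (185 + 244)
Numerator = 56.7520
Denominator = 429
COP_x = 0.1323


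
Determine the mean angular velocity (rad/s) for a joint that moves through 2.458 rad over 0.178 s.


omega = delta_theta / delta_t
omega = 2.458 / 0.178
omega = 13.8090


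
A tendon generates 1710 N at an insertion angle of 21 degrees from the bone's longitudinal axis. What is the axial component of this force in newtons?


F_eff = F_tendon * cos(theta)
theta = 21 deg = 0.3665 rad
cos(theta) = 0.9336
F_eff = 1710 * 0.9336
F_eff = 1596.4225


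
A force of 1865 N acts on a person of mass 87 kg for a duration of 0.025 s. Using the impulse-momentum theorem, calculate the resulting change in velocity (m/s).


J = F * dt = 1865 * 0.025 = 46.6250 N*s
delta_v = J / m
delta_v = 46.6250 / 87
delta_v = 0.5359


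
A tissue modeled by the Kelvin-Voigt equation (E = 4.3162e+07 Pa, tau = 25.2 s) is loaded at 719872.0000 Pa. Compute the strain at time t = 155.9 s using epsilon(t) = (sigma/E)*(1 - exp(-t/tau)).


epsilon(t) = (sigma/E) * (1 - exp(-t/tau))
sigma/E = 719872.0000 / 4.3162e+07 = 0.0167
exp(-t/tau) = exp(-155.9 / 25.2) = 0.0021
epsilon = 0.0167 * (1 - 0.0021)
epsilon = 0.0166


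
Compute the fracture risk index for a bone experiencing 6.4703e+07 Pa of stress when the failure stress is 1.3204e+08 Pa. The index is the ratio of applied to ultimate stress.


FRI = applied / ultimate
FRI = 6.4703e+07 / 1.3204e+08
FRI = 0.4900


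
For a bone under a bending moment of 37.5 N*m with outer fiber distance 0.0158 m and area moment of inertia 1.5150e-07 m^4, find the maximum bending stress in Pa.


sigma = M * c / I
sigma = 37.5 * 0.0158 / 1.5150e-07
M * c = 0.5925
sigma = 3.9109e+06


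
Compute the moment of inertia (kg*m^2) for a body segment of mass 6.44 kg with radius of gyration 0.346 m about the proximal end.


I = m * k^2
I = 6.44 * 0.346^2
k^2 = 0.1197
I = 0.7710


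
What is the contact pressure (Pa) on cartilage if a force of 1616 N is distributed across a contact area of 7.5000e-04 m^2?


P = F / A
P = 1616 / 7.5000e-04
P = 2.1547e+06


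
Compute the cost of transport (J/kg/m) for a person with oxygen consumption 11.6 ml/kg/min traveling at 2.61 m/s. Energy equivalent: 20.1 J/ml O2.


Power per kg = VO2 * 20.1 / 60
Power per kg = 11.6 * 20.1 / 60 = 3.8860 W/kg
Cost = power_per_kg / speed
Cost = 3.8860 / 2.61
Cost = 1.4889


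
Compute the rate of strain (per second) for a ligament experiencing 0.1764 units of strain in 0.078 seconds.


strain_rate = delta_strain / delta_t
strain_rate = 0.1764 / 0.078
strain_rate = 2.2615


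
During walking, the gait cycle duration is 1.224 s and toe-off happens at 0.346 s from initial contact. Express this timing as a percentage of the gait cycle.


pct = (event_time / cycle_time) * 100
pct = (0.346 / 1.224) * 100
ratio = 0.2827
pct = 28.2680


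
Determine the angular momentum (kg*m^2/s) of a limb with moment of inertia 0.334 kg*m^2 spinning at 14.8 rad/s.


L = I * omega
L = 0.334 * 14.8
L = 4.9432


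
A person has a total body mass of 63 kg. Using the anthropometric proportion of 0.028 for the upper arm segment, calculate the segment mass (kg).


m_segment = body_mass * fraction
m_segment = 63 * 0.028
m_segment = 1.7640


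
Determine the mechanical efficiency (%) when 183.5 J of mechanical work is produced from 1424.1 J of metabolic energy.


eta = (W_mech / E_meta) * 100
eta = (183.5 / 1424.1) * 100
ratio = 0.1289
eta = 12.8853


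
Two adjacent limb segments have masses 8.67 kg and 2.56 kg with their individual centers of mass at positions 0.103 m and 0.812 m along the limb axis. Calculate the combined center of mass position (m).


COM = (m1*x1 + m2*x2) / (m1 + m2)
COM = (8.67*0.103 + 2.56*0.812) / (8.67 + 2.56)
Numerator = 2.9717
Denominator = 11.2300
COM = 0.2646


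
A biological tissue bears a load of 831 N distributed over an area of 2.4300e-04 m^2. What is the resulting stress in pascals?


stress = F / A
stress = 831 / 2.4300e-04
stress = 3.4198e+06


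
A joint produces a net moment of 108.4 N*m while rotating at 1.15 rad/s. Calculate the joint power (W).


P = M * omega
P = 108.4 * 1.15
P = 124.6600


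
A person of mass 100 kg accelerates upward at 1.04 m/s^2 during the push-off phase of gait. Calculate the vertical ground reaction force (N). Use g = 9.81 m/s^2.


GRF = m * (g + a)
GRF = 100 * (9.81 + 1.04)
GRF = 100 * 10.8500
GRF = 1085.0000


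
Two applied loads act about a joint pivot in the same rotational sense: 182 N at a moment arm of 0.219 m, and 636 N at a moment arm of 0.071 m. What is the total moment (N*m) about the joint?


M = F1 * d1 + F2 * d2
M = 182 * 0.219 + 636 * 0.071
M = 39.8580 + 45.1560
M = 85.0140


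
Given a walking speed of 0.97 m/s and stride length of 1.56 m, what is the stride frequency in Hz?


f = v / stride_length
f = 0.97 / 1.56
f = 0.6218


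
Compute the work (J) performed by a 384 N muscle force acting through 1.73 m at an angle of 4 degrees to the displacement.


W = F * d * cos(theta)
theta = 4 deg = 0.0698 rad
cos(theta) = 0.9976
W = 384 * 1.73 * 0.9976
W = 662.7017


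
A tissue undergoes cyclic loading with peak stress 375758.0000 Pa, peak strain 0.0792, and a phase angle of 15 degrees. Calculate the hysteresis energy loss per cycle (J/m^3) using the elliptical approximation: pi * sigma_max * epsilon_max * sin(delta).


E_loss = pi * sigma_max * epsilon_max * sin(delta)
delta = 15 deg = 0.2618 rad
sin(delta) = 0.2588
E_loss = pi * 375758.0000 * 0.0792 * 0.2588
E_loss = 24198.0027


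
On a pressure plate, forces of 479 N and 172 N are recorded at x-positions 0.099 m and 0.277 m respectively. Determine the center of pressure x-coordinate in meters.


COP_x = (F1*x1 + F2*x2) / (F1 + F2)
COP_x = (479*0.099 + 172*0.277) / (479 + 172)
Numerator = 95.0650
Denominator = 651
COP_x = 0.1460


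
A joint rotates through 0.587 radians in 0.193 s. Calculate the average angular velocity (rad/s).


omega = delta_theta / delta_t
omega = 0.587 / 0.193
omega = 3.0415


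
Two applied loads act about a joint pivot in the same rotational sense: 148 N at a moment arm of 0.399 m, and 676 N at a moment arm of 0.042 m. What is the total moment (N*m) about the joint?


M = F1 * d1 + F2 * d2
M = 148 * 0.399 + 676 * 0.042
M = 59.0520 + 28.3920
M = 87.4440


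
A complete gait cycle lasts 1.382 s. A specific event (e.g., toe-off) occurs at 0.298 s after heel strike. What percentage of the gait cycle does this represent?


pct = (event_time / cycle_time) * 100
pct = (0.298 / 1.382) * 100
ratio = 0.2156
pct = 21.5630


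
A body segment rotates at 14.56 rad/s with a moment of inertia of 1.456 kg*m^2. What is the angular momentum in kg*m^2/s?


L = I * omega
L = 1.456 * 14.56
L = 21.1994


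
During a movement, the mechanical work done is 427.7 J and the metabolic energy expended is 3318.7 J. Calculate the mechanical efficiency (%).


eta = (W_mech / E_meta) * 100
eta = (427.7 / 3318.7) * 100
ratio = 0.1289
eta = 12.8876


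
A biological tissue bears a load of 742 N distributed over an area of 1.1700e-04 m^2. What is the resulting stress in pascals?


stress = F / A
stress = 742 / 1.1700e-04
stress = 6.3419e+06


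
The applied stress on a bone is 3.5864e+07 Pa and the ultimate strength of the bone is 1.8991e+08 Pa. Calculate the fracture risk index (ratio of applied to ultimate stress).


FRI = applied / ultimate
FRI = 3.5864e+07 / 1.8991e+08
FRI = 0.1888


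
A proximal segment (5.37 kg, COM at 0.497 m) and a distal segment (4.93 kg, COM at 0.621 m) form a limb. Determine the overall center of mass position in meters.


COM = (m1*x1 + m2*x2) / (m1 + m2)
COM = (5.37*0.497 + 4.93*0.621) / (5.37 + 4.93)
Numerator = 5.7304
Denominator = 10.3000
COM = 0.5564


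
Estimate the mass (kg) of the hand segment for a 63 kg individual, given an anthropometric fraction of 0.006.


m_segment = body_mass * fraction
m_segment = 63 * 0.006
m_segment = 0.3780


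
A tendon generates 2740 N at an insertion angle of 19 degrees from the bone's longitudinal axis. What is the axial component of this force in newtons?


F_eff = F_tendon * cos(theta)
theta = 19 deg = 0.3316 rad
cos(theta) = 0.9455
F_eff = 2740 * 0.9455
F_eff = 2590.7209


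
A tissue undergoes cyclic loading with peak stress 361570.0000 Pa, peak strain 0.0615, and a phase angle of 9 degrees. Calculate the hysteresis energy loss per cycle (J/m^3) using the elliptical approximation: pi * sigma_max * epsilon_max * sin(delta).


E_loss = pi * sigma_max * epsilon_max * sin(delta)
delta = 9 deg = 0.1571 rad
sin(delta) = 0.1564
E_loss = pi * 361570.0000 * 0.0615 * 0.1564
E_loss = 10928.2298


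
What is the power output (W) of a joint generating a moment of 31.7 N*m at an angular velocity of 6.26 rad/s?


P = M * omega
P = 31.7 * 6.26
P = 198.4420


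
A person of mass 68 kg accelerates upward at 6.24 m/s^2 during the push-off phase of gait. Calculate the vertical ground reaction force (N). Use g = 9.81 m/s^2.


GRF = m * (g + a)
GRF = 68 * (9.81 + 6.24)
GRF = 68 * 16.0500
GRF = 1091.4000


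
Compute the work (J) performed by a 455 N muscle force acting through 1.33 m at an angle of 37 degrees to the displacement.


W = F * d * cos(theta)
theta = 37 deg = 0.6458 rad
cos(theta) = 0.7986
W = 455 * 1.33 * 0.7986
W = 483.2943


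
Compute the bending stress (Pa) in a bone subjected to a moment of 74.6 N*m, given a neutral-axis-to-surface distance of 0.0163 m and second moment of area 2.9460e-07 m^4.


sigma = M * c / I
sigma = 74.6 * 0.0163 / 2.9460e-07
M * c = 1.2160
sigma = 4.1276e+06


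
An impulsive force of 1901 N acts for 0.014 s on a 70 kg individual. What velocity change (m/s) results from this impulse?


J = F * dt = 1901 * 0.014 = 26.6140 N*s
delta_v = J / m
delta_v = 26.6140 / 70
delta_v = 0.3802


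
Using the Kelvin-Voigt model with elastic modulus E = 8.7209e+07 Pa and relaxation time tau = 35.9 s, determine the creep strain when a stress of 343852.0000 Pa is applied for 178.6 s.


epsilon(t) = (sigma/E) * (1 - exp(-t/tau))
sigma/E = 343852.0000 / 8.7209e+07 = 0.0039
exp(-t/tau) = exp(-178.6 / 35.9) = 0.0069
epsilon = 0.0039 * (1 - 0.0069)
epsilon = 0.0039


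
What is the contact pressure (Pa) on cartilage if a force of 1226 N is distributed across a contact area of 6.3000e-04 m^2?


P = F / A
P = 1226 / 6.3000e-04
P = 1.9460e+06


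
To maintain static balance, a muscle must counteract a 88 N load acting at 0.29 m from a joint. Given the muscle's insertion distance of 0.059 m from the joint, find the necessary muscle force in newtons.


F_muscle = W * d_load / d_muscle
F_muscle = 88 * 0.29 / 0.059
Numerator = 25.5200
F_muscle = 432.5424


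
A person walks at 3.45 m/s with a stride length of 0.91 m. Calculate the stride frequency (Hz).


f = v / stride_length
f = 3.45 / 0.91
f = 3.7912


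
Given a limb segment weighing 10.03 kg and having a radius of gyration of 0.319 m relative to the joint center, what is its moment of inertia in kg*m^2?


I = m * k^2
I = 10.03 * 0.319^2
k^2 = 0.1018
I = 1.0207


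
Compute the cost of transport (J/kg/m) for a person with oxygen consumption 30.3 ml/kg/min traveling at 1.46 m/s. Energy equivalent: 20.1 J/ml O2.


Power per kg = VO2 * 20.1 / 60
Power per kg = 30.3 * 20.1 / 60 = 10.1505 W/kg
Cost = power_per_kg / speed
Cost = 10.1505 / 1.46
Cost = 6.9524


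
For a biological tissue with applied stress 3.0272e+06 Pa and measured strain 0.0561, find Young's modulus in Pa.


E = stress / strain
E = 3.0272e+06 / 0.0561
E = 5.3961e+07


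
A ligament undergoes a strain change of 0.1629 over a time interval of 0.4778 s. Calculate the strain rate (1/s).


strain_rate = delta_strain / delta_t
strain_rate = 0.1629 / 0.4778
strain_rate = 0.3409


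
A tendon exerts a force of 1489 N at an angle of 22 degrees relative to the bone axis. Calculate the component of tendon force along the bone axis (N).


F_eff = F_tendon * cos(theta)
theta = 22 deg = 0.3840 rad
cos(theta) = 0.9272
F_eff = 1489 * 0.9272
F_eff = 1380.5768


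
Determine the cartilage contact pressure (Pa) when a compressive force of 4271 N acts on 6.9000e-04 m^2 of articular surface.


P = F / A
P = 4271 / 6.9000e-04
P = 6.1899e+06


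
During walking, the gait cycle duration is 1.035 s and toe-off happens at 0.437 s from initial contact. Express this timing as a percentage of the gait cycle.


pct = (event_time / cycle_time) * 100
pct = (0.437 / 1.035) * 100
ratio = 0.4222
pct = 42.2222


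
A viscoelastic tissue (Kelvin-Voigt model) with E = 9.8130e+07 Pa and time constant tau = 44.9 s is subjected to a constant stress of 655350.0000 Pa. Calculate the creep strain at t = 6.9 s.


epsilon(t) = (sigma/E) * (1 - exp(-t/tau))
sigma/E = 655350.0000 / 9.8130e+07 = 0.0067
exp(-t/tau) = exp(-6.9 / 44.9) = 0.8576
epsilon = 0.0067 * (1 - 0.8576)
epsilon = 9.5133e-04


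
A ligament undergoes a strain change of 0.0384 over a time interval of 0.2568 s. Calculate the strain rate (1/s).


strain_rate = delta_strain / delta_t
strain_rate = 0.0384 / 0.2568
strain_rate = 0.1495


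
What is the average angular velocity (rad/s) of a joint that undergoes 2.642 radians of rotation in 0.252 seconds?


omega = delta_theta / delta_t
omega = 2.642 / 0.252
omega = 10.4841


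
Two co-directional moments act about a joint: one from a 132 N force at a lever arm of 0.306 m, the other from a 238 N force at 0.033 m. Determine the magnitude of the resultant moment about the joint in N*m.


M = F1 * d1 + F2 * d2
M = 132 * 0.306 + 238 * 0.033
M = 40.3920 + 7.8540
M = 48.2460


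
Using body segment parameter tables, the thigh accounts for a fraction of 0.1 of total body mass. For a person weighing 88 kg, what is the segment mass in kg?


m_segment = body_mass * fraction
m_segment = 88 * 0.1
m_segment = 8.8000


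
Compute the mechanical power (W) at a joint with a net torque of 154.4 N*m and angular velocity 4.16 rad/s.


P = M * omega
P = 154.4 * 4.16
P = 642.3040


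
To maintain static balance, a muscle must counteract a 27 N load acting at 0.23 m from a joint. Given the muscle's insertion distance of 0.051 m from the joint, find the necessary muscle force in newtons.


F_muscle = W * d_load / d_muscle
F_muscle = 27 * 0.23 / 0.051
Numerator = 6.2100
F_muscle = 121.7647


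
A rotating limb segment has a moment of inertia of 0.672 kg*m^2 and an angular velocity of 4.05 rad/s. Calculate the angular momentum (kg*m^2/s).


L = I * omega
L = 0.672 * 4.05
L = 2.7216


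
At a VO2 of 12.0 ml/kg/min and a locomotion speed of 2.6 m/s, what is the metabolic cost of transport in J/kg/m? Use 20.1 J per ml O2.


Power per kg = VO2 * 20.1 / 60
Power per kg = 12.0 * 20.1 / 60 = 4.0200 W/kg
Cost = power_per_kg / speed
Cost = 4.0200 / 2.6
Cost = 1.5462


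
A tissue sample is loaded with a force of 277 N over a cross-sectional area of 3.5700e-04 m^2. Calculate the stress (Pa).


stress = F / A
stress = 277 / 3.5700e-04
stress = 775910.3641


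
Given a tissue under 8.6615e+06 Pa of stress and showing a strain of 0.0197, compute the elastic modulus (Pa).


E = stress / strain
E = 8.6615e+06 / 0.0197
E = 4.3967e+08


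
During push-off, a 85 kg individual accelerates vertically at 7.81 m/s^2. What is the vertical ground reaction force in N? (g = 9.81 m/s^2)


GRF = m * (g + a)
GRF = 85 * (9.81 + 7.81)
GRF = 85 * 17.6200
GRF = 1497.7000


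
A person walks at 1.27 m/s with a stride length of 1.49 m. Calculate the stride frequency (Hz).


f = v / stride_length
f = 1.27 / 1.49
f = 0.8523


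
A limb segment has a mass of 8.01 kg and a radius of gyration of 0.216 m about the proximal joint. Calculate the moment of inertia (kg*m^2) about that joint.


I = m * k^2
I = 8.01 * 0.216^2
k^2 = 0.0467
I = 0.3737


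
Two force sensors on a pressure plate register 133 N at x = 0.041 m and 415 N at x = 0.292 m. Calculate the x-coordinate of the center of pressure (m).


COP_x = (F1*x1 + F2*x2) / (F1 + F2)
COP_x = (133*0.041 + 415*0.292) / (133 + 415)
Numerator = 126.6330
Denominator = 548
COP_x = 0.2311


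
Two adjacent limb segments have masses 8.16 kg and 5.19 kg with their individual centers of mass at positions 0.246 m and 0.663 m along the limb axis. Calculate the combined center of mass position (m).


COM = (m1*x1 + m2*x2) / (m1 + m2)
COM = (8.16*0.246 + 5.19*0.663) / (8.16 + 5.19)
Numerator = 5.4483
Denominator = 13.3500
COM = 0.4081


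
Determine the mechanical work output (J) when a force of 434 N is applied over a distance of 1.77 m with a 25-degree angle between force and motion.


W = F * d * cos(theta)
theta = 25 deg = 0.4363 rad
cos(theta) = 0.9063
W = 434 * 1.77 * 0.9063
W = 696.2075


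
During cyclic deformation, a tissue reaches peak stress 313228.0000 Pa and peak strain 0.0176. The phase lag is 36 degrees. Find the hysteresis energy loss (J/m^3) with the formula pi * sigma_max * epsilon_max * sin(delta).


E_loss = pi * sigma_max * epsilon_max * sin(delta)
delta = 36 deg = 0.6283 rad
sin(delta) = 0.5878
E_loss = pi * 313228.0000 * 0.0176 * 0.5878
E_loss = 10179.8600


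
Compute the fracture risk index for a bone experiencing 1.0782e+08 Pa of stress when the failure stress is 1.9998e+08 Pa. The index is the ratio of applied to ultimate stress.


FRI = applied / ultimate
FRI = 1.0782e+08 / 1.9998e+08
FRI = 0.5392


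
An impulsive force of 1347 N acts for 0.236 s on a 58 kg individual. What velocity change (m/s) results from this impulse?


J = F * dt = 1347 * 0.236 = 317.8920 N*s
delta_v = J / m
delta_v = 317.8920 / 58
delta_v = 5.4809


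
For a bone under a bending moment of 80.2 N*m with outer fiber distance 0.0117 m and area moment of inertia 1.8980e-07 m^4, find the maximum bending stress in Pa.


sigma = M * c / I
sigma = 80.2 * 0.0117 / 1.8980e-07
M * c = 0.9383
sigma = 4.9438e+06


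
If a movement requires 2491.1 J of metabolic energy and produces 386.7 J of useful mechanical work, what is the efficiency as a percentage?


eta = (W_mech / E_meta) * 100
eta = (386.7 / 2491.1) * 100
ratio = 0.1552
eta = 15.5233


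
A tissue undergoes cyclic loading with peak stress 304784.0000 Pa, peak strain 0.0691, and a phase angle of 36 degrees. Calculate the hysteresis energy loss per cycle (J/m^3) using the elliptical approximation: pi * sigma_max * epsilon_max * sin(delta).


E_loss = pi * sigma_max * epsilon_max * sin(delta)
delta = 36 deg = 0.6283 rad
sin(delta) = 0.5878
E_loss = pi * 304784.0000 * 0.0691 * 0.5878
E_loss = 38890.0740


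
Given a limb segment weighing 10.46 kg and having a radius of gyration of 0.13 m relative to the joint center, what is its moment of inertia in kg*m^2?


I = m * k^2
I = 10.46 * 0.13^2
k^2 = 0.0169
I = 0.1768


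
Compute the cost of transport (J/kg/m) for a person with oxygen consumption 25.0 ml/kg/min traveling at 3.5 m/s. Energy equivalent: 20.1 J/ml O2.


Power per kg = VO2 * 20.1 / 60
Power per kg = 25.0 * 20.1 / 60 = 8.3750 W/kg
Cost = power_per_kg / speed
Cost = 8.3750 / 3.5
Cost = 2.3929


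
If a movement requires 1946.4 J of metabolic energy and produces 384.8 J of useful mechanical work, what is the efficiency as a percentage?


eta = (W_mech / E_meta) * 100
eta = (384.8 / 1946.4) * 100
ratio = 0.1977
eta = 19.7698


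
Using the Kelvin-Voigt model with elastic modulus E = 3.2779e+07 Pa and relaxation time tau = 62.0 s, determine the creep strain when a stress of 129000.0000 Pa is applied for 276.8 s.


epsilon(t) = (sigma/E) * (1 - exp(-t/tau))
sigma/E = 129000.0000 / 3.2779e+07 = 0.0039
exp(-t/tau) = exp(-276.8 / 62.0) = 0.0115
epsilon = 0.0039 * (1 - 0.0115)
epsilon = 0.0039
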